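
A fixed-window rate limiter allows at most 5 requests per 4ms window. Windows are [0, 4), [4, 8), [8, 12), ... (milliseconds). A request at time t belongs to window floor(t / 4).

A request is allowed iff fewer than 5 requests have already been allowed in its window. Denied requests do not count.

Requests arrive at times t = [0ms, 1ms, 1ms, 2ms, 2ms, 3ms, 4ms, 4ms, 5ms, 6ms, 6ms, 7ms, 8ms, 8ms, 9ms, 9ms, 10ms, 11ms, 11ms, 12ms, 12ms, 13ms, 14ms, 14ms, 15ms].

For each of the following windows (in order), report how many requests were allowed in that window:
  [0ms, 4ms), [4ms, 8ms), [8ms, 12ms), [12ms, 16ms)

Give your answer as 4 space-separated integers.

Processing requests:
  req#1 t=0ms (window 0): ALLOW
  req#2 t=1ms (window 0): ALLOW
  req#3 t=1ms (window 0): ALLOW
  req#4 t=2ms (window 0): ALLOW
  req#5 t=2ms (window 0): ALLOW
  req#6 t=3ms (window 0): DENY
  req#7 t=4ms (window 1): ALLOW
  req#8 t=4ms (window 1): ALLOW
  req#9 t=5ms (window 1): ALLOW
  req#10 t=6ms (window 1): ALLOW
  req#11 t=6ms (window 1): ALLOW
  req#12 t=7ms (window 1): DENY
  req#13 t=8ms (window 2): ALLOW
  req#14 t=8ms (window 2): ALLOW
  req#15 t=9ms (window 2): ALLOW
  req#16 t=9ms (window 2): ALLOW
  req#17 t=10ms (window 2): ALLOW
  req#18 t=11ms (window 2): DENY
  req#19 t=11ms (window 2): DENY
  req#20 t=12ms (window 3): ALLOW
  req#21 t=12ms (window 3): ALLOW
  req#22 t=13ms (window 3): ALLOW
  req#23 t=14ms (window 3): ALLOW
  req#24 t=14ms (window 3): ALLOW
  req#25 t=15ms (window 3): DENY

Allowed counts by window: 5 5 5 5

Answer: 5 5 5 5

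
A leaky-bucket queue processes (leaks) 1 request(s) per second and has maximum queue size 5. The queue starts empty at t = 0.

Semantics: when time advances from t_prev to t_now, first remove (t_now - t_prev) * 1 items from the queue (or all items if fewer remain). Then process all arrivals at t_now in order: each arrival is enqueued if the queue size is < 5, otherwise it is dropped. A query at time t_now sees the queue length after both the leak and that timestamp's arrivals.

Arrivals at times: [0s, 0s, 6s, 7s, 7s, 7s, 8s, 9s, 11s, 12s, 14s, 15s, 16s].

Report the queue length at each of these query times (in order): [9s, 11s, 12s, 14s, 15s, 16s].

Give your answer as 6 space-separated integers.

Answer: 3 2 2 1 1 1

Derivation:
Queue lengths at query times:
  query t=9s: backlog = 3
  query t=11s: backlog = 2
  query t=12s: backlog = 2
  query t=14s: backlog = 1
  query t=15s: backlog = 1
  query t=16s: backlog = 1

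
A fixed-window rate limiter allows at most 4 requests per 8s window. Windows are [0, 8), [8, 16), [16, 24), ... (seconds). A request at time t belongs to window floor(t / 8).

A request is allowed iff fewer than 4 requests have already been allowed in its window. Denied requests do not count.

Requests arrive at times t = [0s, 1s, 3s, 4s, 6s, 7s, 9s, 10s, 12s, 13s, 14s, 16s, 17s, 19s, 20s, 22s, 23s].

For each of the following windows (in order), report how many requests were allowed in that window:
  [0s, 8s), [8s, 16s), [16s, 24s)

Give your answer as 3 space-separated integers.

Processing requests:
  req#1 t=0s (window 0): ALLOW
  req#2 t=1s (window 0): ALLOW
  req#3 t=3s (window 0): ALLOW
  req#4 t=4s (window 0): ALLOW
  req#5 t=6s (window 0): DENY
  req#6 t=7s (window 0): DENY
  req#7 t=9s (window 1): ALLOW
  req#8 t=10s (window 1): ALLOW
  req#9 t=12s (window 1): ALLOW
  req#10 t=13s (window 1): ALLOW
  req#11 t=14s (window 1): DENY
  req#12 t=16s (window 2): ALLOW
  req#13 t=17s (window 2): ALLOW
  req#14 t=19s (window 2): ALLOW
  req#15 t=20s (window 2): ALLOW
  req#16 t=22s (window 2): DENY
  req#17 t=23s (window 2): DENY

Allowed counts by window: 4 4 4

Answer: 4 4 4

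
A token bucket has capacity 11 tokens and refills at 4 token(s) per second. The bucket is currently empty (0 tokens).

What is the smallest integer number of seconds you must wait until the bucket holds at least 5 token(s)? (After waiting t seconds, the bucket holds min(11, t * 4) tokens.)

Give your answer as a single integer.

Need t * 4 >= 5, so t >= 5/4.
Smallest integer t = ceil(5/4) = 2.

Answer: 2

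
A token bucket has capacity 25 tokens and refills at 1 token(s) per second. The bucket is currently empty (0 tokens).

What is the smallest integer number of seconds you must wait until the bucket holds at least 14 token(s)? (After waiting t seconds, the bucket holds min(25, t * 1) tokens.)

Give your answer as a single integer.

Need t * 1 >= 14, so t >= 14/1.
Smallest integer t = ceil(14/1) = 14.

Answer: 14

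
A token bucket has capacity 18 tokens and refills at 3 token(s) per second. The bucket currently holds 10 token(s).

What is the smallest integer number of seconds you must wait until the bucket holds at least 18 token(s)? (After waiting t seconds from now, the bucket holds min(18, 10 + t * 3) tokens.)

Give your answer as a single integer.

Answer: 3

Derivation:
Need 10 + t * 3 >= 18, so t >= 8/3.
Smallest integer t = ceil(8/3) = 3.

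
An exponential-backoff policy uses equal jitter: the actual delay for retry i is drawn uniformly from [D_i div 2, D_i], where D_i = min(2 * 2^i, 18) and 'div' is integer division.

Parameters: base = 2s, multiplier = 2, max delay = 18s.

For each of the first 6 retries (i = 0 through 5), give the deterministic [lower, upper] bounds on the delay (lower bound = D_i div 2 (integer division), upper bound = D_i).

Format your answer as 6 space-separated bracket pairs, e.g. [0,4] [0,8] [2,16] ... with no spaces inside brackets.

Answer: [1,2] [2,4] [4,8] [8,16] [9,18] [9,18]

Derivation:
Computing bounds per retry:
  i=0: D_i=min(2*2^0,18)=2, bounds=[1,2]
  i=1: D_i=min(2*2^1,18)=4, bounds=[2,4]
  i=2: D_i=min(2*2^2,18)=8, bounds=[4,8]
  i=3: D_i=min(2*2^3,18)=16, bounds=[8,16]
  i=4: D_i=min(2*2^4,18)=18, bounds=[9,18]
  i=5: D_i=min(2*2^5,18)=18, bounds=[9,18]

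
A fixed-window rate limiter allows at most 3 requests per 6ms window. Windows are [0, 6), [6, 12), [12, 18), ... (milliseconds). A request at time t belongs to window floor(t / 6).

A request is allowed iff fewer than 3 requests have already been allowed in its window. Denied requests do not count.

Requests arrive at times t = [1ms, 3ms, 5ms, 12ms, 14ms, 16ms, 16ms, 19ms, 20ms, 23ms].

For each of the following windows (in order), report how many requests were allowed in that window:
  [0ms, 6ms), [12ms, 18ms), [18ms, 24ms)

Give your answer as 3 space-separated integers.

Processing requests:
  req#1 t=1ms (window 0): ALLOW
  req#2 t=3ms (window 0): ALLOW
  req#3 t=5ms (window 0): ALLOW
  req#4 t=12ms (window 2): ALLOW
  req#5 t=14ms (window 2): ALLOW
  req#6 t=16ms (window 2): ALLOW
  req#7 t=16ms (window 2): DENY
  req#8 t=19ms (window 3): ALLOW
  req#9 t=20ms (window 3): ALLOW
  req#10 t=23ms (window 3): ALLOW

Allowed counts by window: 3 3 3

Answer: 3 3 3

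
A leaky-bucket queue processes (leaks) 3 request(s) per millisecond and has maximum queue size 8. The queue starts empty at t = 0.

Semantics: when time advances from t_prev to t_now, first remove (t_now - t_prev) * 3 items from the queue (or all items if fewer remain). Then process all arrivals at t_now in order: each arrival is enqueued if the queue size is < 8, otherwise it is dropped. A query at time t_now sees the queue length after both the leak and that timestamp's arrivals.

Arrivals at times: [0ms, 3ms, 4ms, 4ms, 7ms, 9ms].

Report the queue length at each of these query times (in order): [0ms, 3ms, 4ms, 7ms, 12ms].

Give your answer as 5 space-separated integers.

Queue lengths at query times:
  query t=0ms: backlog = 1
  query t=3ms: backlog = 1
  query t=4ms: backlog = 2
  query t=7ms: backlog = 1
  query t=12ms: backlog = 0

Answer: 1 1 2 1 0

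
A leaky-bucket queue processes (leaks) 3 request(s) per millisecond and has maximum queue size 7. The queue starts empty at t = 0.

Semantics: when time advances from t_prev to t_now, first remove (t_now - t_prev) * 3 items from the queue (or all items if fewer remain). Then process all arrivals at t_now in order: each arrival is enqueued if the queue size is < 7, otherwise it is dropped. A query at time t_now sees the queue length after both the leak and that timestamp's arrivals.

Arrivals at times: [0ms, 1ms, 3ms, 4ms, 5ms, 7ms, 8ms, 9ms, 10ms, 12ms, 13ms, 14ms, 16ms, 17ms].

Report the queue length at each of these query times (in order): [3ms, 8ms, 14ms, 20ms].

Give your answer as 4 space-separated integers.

Answer: 1 1 1 0

Derivation:
Queue lengths at query times:
  query t=3ms: backlog = 1
  query t=8ms: backlog = 1
  query t=14ms: backlog = 1
  query t=20ms: backlog = 0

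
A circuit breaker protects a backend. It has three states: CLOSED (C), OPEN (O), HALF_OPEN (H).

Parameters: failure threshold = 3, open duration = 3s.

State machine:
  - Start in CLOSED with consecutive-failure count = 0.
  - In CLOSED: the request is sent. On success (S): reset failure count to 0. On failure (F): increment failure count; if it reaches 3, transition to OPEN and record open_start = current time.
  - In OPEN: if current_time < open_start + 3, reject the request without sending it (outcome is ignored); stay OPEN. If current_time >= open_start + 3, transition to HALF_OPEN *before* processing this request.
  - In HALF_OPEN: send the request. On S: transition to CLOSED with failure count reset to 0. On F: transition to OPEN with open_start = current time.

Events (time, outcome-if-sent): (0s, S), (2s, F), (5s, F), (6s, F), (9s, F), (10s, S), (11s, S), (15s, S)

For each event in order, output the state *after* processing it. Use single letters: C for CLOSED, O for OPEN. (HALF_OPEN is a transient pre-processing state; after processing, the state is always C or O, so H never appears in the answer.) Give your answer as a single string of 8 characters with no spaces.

Answer: CCCOOOOC

Derivation:
State after each event:
  event#1 t=0s outcome=S: state=CLOSED
  event#2 t=2s outcome=F: state=CLOSED
  event#3 t=5s outcome=F: state=CLOSED
  event#4 t=6s outcome=F: state=OPEN
  event#5 t=9s outcome=F: state=OPEN
  event#6 t=10s outcome=S: state=OPEN
  event#7 t=11s outcome=S: state=OPEN
  event#8 t=15s outcome=S: state=CLOSED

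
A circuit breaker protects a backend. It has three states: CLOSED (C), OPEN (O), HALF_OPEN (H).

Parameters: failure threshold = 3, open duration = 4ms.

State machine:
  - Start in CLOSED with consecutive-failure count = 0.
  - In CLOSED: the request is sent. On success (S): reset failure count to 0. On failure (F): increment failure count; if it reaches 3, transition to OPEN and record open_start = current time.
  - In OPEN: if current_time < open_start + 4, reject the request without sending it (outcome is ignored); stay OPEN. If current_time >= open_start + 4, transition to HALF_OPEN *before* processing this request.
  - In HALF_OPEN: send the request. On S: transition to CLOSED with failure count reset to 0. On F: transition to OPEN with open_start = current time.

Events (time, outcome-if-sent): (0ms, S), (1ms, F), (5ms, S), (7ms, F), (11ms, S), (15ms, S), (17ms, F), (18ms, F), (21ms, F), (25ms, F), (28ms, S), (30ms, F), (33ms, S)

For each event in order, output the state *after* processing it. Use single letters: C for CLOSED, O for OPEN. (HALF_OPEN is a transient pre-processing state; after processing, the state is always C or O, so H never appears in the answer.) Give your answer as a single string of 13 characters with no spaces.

Answer: CCCCCCCCOOOOO

Derivation:
State after each event:
  event#1 t=0ms outcome=S: state=CLOSED
  event#2 t=1ms outcome=F: state=CLOSED
  event#3 t=5ms outcome=S: state=CLOSED
  event#4 t=7ms outcome=F: state=CLOSED
  event#5 t=11ms outcome=S: state=CLOSED
  event#6 t=15ms outcome=S: state=CLOSED
  event#7 t=17ms outcome=F: state=CLOSED
  event#8 t=18ms outcome=F: state=CLOSED
  event#9 t=21ms outcome=F: state=OPEN
  event#10 t=25ms outcome=F: state=OPEN
  event#11 t=28ms outcome=S: state=OPEN
  event#12 t=30ms outcome=F: state=OPEN
  event#13 t=33ms outcome=S: state=OPEN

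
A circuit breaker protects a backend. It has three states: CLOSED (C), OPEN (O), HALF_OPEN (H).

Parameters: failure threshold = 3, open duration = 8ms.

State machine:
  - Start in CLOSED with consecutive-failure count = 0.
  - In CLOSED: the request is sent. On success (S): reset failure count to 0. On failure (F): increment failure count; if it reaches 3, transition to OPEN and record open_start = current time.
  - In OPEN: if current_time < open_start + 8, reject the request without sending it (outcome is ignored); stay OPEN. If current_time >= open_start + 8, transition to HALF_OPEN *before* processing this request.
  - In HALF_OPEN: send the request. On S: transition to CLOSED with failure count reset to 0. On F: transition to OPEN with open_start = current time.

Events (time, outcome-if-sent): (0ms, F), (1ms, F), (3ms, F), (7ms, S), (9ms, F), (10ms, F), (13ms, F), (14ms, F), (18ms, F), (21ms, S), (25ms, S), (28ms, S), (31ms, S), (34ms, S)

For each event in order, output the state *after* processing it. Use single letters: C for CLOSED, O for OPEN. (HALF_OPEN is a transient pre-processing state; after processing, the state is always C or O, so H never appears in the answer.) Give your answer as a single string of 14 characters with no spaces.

State after each event:
  event#1 t=0ms outcome=F: state=CLOSED
  event#2 t=1ms outcome=F: state=CLOSED
  event#3 t=3ms outcome=F: state=OPEN
  event#4 t=7ms outcome=S: state=OPEN
  event#5 t=9ms outcome=F: state=OPEN
  event#6 t=10ms outcome=F: state=OPEN
  event#7 t=13ms outcome=F: state=OPEN
  event#8 t=14ms outcome=F: state=OPEN
  event#9 t=18ms outcome=F: state=OPEN
  event#10 t=21ms outcome=S: state=CLOSED
  event#11 t=25ms outcome=S: state=CLOSED
  event#12 t=28ms outcome=S: state=CLOSED
  event#13 t=31ms outcome=S: state=CLOSED
  event#14 t=34ms outcome=S: state=CLOSED

Answer: CCOOOOOOOCCCCC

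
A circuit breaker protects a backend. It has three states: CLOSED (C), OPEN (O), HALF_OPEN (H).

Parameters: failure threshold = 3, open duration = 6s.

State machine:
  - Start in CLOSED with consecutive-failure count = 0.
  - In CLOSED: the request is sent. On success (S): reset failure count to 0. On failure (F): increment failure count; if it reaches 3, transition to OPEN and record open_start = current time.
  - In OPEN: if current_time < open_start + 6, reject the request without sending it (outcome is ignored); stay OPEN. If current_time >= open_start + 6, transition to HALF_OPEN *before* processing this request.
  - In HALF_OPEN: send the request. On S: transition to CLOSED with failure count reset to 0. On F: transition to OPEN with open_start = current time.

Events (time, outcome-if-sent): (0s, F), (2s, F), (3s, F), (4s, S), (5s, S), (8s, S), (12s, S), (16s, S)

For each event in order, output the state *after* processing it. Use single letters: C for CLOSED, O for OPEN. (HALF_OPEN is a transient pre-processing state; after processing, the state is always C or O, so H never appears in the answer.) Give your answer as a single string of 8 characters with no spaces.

State after each event:
  event#1 t=0s outcome=F: state=CLOSED
  event#2 t=2s outcome=F: state=CLOSED
  event#3 t=3s outcome=F: state=OPEN
  event#4 t=4s outcome=S: state=OPEN
  event#5 t=5s outcome=S: state=OPEN
  event#6 t=8s outcome=S: state=OPEN
  event#7 t=12s outcome=S: state=CLOSED
  event#8 t=16s outcome=S: state=CLOSED

Answer: CCOOOOCC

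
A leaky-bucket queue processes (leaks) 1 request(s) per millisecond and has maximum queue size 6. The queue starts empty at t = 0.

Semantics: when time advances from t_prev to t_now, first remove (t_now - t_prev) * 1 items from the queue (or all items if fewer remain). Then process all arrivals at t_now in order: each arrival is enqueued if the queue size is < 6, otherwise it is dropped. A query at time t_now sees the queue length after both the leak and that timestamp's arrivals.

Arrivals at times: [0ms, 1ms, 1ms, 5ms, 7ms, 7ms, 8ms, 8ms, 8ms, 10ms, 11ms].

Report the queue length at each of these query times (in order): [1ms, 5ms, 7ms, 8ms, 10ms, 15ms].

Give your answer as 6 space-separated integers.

Answer: 2 1 2 4 3 0

Derivation:
Queue lengths at query times:
  query t=1ms: backlog = 2
  query t=5ms: backlog = 1
  query t=7ms: backlog = 2
  query t=8ms: backlog = 4
  query t=10ms: backlog = 3
  query t=15ms: backlog = 0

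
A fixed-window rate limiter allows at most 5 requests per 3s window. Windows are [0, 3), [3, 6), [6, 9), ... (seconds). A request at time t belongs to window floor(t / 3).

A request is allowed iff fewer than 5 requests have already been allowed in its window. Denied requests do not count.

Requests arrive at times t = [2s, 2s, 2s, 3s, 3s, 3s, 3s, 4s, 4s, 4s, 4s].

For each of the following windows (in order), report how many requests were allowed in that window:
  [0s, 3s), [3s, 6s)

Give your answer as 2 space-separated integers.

Answer: 3 5

Derivation:
Processing requests:
  req#1 t=2s (window 0): ALLOW
  req#2 t=2s (window 0): ALLOW
  req#3 t=2s (window 0): ALLOW
  req#4 t=3s (window 1): ALLOW
  req#5 t=3s (window 1): ALLOW
  req#6 t=3s (window 1): ALLOW
  req#7 t=3s (window 1): ALLOW
  req#8 t=4s (window 1): ALLOW
  req#9 t=4s (window 1): DENY
  req#10 t=4s (window 1): DENY
  req#11 t=4s (window 1): DENY

Allowed counts by window: 3 5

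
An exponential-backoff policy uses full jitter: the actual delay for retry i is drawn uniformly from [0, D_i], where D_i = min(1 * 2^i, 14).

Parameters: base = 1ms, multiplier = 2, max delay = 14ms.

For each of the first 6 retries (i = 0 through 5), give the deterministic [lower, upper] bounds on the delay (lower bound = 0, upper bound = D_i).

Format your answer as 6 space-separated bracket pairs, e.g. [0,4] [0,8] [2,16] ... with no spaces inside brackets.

Computing bounds per retry:
  i=0: D_i=min(1*2^0,14)=1, bounds=[0,1]
  i=1: D_i=min(1*2^1,14)=2, bounds=[0,2]
  i=2: D_i=min(1*2^2,14)=4, bounds=[0,4]
  i=3: D_i=min(1*2^3,14)=8, bounds=[0,8]
  i=4: D_i=min(1*2^4,14)=14, bounds=[0,14]
  i=5: D_i=min(1*2^5,14)=14, bounds=[0,14]

Answer: [0,1] [0,2] [0,4] [0,8] [0,14] [0,14]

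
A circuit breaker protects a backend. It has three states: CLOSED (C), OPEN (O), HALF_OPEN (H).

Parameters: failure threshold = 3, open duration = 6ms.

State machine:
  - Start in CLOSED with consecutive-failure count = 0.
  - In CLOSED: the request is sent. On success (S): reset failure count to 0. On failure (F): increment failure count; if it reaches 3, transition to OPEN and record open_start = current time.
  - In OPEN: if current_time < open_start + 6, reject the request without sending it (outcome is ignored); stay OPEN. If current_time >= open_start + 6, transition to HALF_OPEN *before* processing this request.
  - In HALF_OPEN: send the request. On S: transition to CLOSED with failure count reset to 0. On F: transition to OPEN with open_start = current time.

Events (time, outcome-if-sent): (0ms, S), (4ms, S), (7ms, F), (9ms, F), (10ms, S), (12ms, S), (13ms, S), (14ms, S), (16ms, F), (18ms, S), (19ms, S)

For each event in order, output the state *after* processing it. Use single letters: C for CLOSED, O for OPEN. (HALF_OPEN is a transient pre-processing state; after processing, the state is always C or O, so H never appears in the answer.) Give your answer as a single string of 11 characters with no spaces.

Answer: CCCCCCCCCCC

Derivation:
State after each event:
  event#1 t=0ms outcome=S: state=CLOSED
  event#2 t=4ms outcome=S: state=CLOSED
  event#3 t=7ms outcome=F: state=CLOSED
  event#4 t=9ms outcome=F: state=CLOSED
  event#5 t=10ms outcome=S: state=CLOSED
  event#6 t=12ms outcome=S: state=CLOSED
  event#7 t=13ms outcome=S: state=CLOSED
  event#8 t=14ms outcome=S: state=CLOSED
  event#9 t=16ms outcome=F: state=CLOSED
  event#10 t=18ms outcome=S: state=CLOSED
  event#11 t=19ms outcome=S: state=CLOSED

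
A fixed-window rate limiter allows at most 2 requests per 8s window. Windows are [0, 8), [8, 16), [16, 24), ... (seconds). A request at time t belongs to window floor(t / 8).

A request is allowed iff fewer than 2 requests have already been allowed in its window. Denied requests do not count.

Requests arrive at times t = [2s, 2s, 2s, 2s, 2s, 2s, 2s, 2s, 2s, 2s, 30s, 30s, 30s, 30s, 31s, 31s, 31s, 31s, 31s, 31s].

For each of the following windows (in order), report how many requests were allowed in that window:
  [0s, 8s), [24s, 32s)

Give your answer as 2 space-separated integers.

Processing requests:
  req#1 t=2s (window 0): ALLOW
  req#2 t=2s (window 0): ALLOW
  req#3 t=2s (window 0): DENY
  req#4 t=2s (window 0): DENY
  req#5 t=2s (window 0): DENY
  req#6 t=2s (window 0): DENY
  req#7 t=2s (window 0): DENY
  req#8 t=2s (window 0): DENY
  req#9 t=2s (window 0): DENY
  req#10 t=2s (window 0): DENY
  req#11 t=30s (window 3): ALLOW
  req#12 t=30s (window 3): ALLOW
  req#13 t=30s (window 3): DENY
  req#14 t=30s (window 3): DENY
  req#15 t=31s (window 3): DENY
  req#16 t=31s (window 3): DENY
  req#17 t=31s (window 3): DENY
  req#18 t=31s (window 3): DENY
  req#19 t=31s (window 3): DENY
  req#20 t=31s (window 3): DENY

Allowed counts by window: 2 2

Answer: 2 2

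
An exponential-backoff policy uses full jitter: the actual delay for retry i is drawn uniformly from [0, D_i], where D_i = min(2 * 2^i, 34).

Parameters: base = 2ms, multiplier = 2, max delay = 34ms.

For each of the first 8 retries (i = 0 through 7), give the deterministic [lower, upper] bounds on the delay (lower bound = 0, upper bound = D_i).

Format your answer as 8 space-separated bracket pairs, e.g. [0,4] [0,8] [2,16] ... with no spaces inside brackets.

Computing bounds per retry:
  i=0: D_i=min(2*2^0,34)=2, bounds=[0,2]
  i=1: D_i=min(2*2^1,34)=4, bounds=[0,4]
  i=2: D_i=min(2*2^2,34)=8, bounds=[0,8]
  i=3: D_i=min(2*2^3,34)=16, bounds=[0,16]
  i=4: D_i=min(2*2^4,34)=32, bounds=[0,32]
  i=5: D_i=min(2*2^5,34)=34, bounds=[0,34]
  i=6: D_i=min(2*2^6,34)=34, bounds=[0,34]
  i=7: D_i=min(2*2^7,34)=34, bounds=[0,34]

Answer: [0,2] [0,4] [0,8] [0,16] [0,32] [0,34] [0,34] [0,34]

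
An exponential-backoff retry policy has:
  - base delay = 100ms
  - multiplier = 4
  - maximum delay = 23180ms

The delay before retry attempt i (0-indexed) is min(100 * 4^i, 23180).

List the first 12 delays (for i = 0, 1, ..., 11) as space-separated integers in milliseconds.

Computing each delay:
  i=0: min(100*4^0, 23180) = 100
  i=1: min(100*4^1, 23180) = 400
  i=2: min(100*4^2, 23180) = 1600
  i=3: min(100*4^3, 23180) = 6400
  i=4: min(100*4^4, 23180) = 23180
  i=5: min(100*4^5, 23180) = 23180
  i=6: min(100*4^6, 23180) = 23180
  i=7: min(100*4^7, 23180) = 23180
  i=8: min(100*4^8, 23180) = 23180
  i=9: min(100*4^9, 23180) = 23180
  i=10: min(100*4^10, 23180) = 23180
  i=11: min(100*4^11, 23180) = 23180

Answer: 100 400 1600 6400 23180 23180 23180 23180 23180 23180 23180 23180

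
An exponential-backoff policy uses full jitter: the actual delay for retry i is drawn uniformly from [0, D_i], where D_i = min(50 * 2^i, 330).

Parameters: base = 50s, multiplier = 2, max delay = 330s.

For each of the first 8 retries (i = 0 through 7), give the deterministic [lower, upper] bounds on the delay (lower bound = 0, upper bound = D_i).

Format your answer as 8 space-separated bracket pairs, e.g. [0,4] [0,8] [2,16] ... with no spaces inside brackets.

Answer: [0,50] [0,100] [0,200] [0,330] [0,330] [0,330] [0,330] [0,330]

Derivation:
Computing bounds per retry:
  i=0: D_i=min(50*2^0,330)=50, bounds=[0,50]
  i=1: D_i=min(50*2^1,330)=100, bounds=[0,100]
  i=2: D_i=min(50*2^2,330)=200, bounds=[0,200]
  i=3: D_i=min(50*2^3,330)=330, bounds=[0,330]
  i=4: D_i=min(50*2^4,330)=330, bounds=[0,330]
  i=5: D_i=min(50*2^5,330)=330, bounds=[0,330]
  i=6: D_i=min(50*2^6,330)=330, bounds=[0,330]
  i=7: D_i=min(50*2^7,330)=330, bounds=[0,330]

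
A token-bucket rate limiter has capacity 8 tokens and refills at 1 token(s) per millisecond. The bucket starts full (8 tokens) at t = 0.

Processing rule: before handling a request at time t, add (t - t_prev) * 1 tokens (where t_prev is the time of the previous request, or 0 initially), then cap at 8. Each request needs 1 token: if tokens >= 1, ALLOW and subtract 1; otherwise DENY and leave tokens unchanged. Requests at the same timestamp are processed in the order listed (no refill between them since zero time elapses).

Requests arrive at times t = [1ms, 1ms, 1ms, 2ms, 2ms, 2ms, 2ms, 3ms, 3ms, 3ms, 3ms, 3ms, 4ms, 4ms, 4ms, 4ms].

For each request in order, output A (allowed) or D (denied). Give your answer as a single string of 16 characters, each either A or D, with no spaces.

Simulating step by step:
  req#1 t=1ms: ALLOW
  req#2 t=1ms: ALLOW
  req#3 t=1ms: ALLOW
  req#4 t=2ms: ALLOW
  req#5 t=2ms: ALLOW
  req#6 t=2ms: ALLOW
  req#7 t=2ms: ALLOW
  req#8 t=3ms: ALLOW
  req#9 t=3ms: ALLOW
  req#10 t=3ms: ALLOW
  req#11 t=3ms: DENY
  req#12 t=3ms: DENY
  req#13 t=4ms: ALLOW
  req#14 t=4ms: DENY
  req#15 t=4ms: DENY
  req#16 t=4ms: DENY

Answer: AAAAAAAAAADDADDD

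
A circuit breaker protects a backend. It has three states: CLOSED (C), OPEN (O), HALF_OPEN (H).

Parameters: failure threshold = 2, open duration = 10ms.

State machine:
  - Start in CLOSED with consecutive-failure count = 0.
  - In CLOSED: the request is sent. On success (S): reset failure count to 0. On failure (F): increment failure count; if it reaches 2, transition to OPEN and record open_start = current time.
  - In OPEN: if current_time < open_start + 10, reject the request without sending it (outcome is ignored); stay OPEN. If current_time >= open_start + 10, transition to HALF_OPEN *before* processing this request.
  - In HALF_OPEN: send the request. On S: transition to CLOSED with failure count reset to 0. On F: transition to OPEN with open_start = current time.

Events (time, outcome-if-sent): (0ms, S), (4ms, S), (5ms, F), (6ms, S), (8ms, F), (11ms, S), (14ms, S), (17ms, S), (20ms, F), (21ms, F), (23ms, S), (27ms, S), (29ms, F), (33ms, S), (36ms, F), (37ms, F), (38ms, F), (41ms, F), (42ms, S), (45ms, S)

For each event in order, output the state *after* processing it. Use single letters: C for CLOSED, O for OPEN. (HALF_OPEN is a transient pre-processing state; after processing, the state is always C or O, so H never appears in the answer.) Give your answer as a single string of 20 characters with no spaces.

Answer: CCCCCCCCCOOOOCCOOOOO

Derivation:
State after each event:
  event#1 t=0ms outcome=S: state=CLOSED
  event#2 t=4ms outcome=S: state=CLOSED
  event#3 t=5ms outcome=F: state=CLOSED
  event#4 t=6ms outcome=S: state=CLOSED
  event#5 t=8ms outcome=F: state=CLOSED
  event#6 t=11ms outcome=S: state=CLOSED
  event#7 t=14ms outcome=S: state=CLOSED
  event#8 t=17ms outcome=S: state=CLOSED
  event#9 t=20ms outcome=F: state=CLOSED
  event#10 t=21ms outcome=F: state=OPEN
  event#11 t=23ms outcome=S: state=OPEN
  event#12 t=27ms outcome=S: state=OPEN
  event#13 t=29ms outcome=F: state=OPEN
  event#14 t=33ms outcome=S: state=CLOSED
  event#15 t=36ms outcome=F: state=CLOSED
  event#16 t=37ms outcome=F: state=OPEN
  event#17 t=38ms outcome=F: state=OPEN
  event#18 t=41ms outcome=F: state=OPEN
  event#19 t=42ms outcome=S: state=OPEN
  event#20 t=45ms outcome=S: state=OPEN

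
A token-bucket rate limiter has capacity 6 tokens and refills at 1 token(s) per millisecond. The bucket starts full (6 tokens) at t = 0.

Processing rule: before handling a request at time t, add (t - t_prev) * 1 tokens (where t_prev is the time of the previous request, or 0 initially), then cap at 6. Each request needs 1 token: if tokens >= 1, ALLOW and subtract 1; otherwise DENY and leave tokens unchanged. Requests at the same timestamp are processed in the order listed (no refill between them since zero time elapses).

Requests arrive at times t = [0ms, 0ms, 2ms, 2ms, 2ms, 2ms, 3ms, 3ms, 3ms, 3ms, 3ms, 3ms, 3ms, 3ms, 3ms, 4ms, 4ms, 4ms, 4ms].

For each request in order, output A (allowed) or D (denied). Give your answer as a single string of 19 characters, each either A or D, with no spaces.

Simulating step by step:
  req#1 t=0ms: ALLOW
  req#2 t=0ms: ALLOW
  req#3 t=2ms: ALLOW
  req#4 t=2ms: ALLOW
  req#5 t=2ms: ALLOW
  req#6 t=2ms: ALLOW
  req#7 t=3ms: ALLOW
  req#8 t=3ms: ALLOW
  req#9 t=3ms: ALLOW
  req#10 t=3ms: DENY
  req#11 t=3ms: DENY
  req#12 t=3ms: DENY
  req#13 t=3ms: DENY
  req#14 t=3ms: DENY
  req#15 t=3ms: DENY
  req#16 t=4ms: ALLOW
  req#17 t=4ms: DENY
  req#18 t=4ms: DENY
  req#19 t=4ms: DENY

Answer: AAAAAAAAADDDDDDADDD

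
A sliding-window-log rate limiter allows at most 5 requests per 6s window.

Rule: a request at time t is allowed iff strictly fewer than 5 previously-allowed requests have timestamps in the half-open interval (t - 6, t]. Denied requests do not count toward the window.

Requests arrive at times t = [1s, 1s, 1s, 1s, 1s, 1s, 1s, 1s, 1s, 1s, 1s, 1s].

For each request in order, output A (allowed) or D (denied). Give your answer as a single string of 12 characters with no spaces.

Answer: AAAAADDDDDDD

Derivation:
Tracking allowed requests in the window:
  req#1 t=1s: ALLOW
  req#2 t=1s: ALLOW
  req#3 t=1s: ALLOW
  req#4 t=1s: ALLOW
  req#5 t=1s: ALLOW
  req#6 t=1s: DENY
  req#7 t=1s: DENY
  req#8 t=1s: DENY
  req#9 t=1s: DENY
  req#10 t=1s: DENY
  req#11 t=1s: DENY
  req#12 t=1s: DENY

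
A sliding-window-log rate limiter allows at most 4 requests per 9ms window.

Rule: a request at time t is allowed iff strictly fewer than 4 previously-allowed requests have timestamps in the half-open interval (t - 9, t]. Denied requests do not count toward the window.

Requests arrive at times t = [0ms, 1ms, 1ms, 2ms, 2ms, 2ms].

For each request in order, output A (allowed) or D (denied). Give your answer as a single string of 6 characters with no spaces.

Tracking allowed requests in the window:
  req#1 t=0ms: ALLOW
  req#2 t=1ms: ALLOW
  req#3 t=1ms: ALLOW
  req#4 t=2ms: ALLOW
  req#5 t=2ms: DENY
  req#6 t=2ms: DENY

Answer: AAAADD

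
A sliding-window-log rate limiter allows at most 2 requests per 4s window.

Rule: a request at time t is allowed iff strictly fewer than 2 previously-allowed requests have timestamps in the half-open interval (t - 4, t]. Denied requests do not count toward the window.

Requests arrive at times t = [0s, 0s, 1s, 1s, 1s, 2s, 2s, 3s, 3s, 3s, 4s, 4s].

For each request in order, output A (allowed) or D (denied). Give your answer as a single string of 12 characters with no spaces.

Tracking allowed requests in the window:
  req#1 t=0s: ALLOW
  req#2 t=0s: ALLOW
  req#3 t=1s: DENY
  req#4 t=1s: DENY
  req#5 t=1s: DENY
  req#6 t=2s: DENY
  req#7 t=2s: DENY
  req#8 t=3s: DENY
  req#9 t=3s: DENY
  req#10 t=3s: DENY
  req#11 t=4s: ALLOW
  req#12 t=4s: ALLOW

Answer: AADDDDDDDDAA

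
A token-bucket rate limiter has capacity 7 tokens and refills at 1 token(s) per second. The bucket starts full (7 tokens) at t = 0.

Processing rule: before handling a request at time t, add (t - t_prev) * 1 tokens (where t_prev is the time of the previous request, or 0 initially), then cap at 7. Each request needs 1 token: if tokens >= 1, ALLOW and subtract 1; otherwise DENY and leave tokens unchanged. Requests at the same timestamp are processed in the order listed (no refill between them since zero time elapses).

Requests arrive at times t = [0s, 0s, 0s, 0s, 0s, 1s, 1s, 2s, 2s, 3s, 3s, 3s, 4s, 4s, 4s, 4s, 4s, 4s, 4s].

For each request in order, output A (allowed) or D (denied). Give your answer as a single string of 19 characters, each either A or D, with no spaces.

Simulating step by step:
  req#1 t=0s: ALLOW
  req#2 t=0s: ALLOW
  req#3 t=0s: ALLOW
  req#4 t=0s: ALLOW
  req#5 t=0s: ALLOW
  req#6 t=1s: ALLOW
  req#7 t=1s: ALLOW
  req#8 t=2s: ALLOW
  req#9 t=2s: ALLOW
  req#10 t=3s: ALLOW
  req#11 t=3s: DENY
  req#12 t=3s: DENY
  req#13 t=4s: ALLOW
  req#14 t=4s: DENY
  req#15 t=4s: DENY
  req#16 t=4s: DENY
  req#17 t=4s: DENY
  req#18 t=4s: DENY
  req#19 t=4s: DENY

Answer: AAAAAAAAAADDADDDDDD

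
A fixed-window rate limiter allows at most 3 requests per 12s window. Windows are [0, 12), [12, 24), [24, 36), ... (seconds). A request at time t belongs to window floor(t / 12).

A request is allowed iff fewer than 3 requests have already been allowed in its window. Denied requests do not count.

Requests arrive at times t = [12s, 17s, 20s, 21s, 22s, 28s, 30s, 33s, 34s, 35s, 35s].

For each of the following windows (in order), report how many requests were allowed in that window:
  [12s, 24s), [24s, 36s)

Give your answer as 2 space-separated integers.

Answer: 3 3

Derivation:
Processing requests:
  req#1 t=12s (window 1): ALLOW
  req#2 t=17s (window 1): ALLOW
  req#3 t=20s (window 1): ALLOW
  req#4 t=21s (window 1): DENY
  req#5 t=22s (window 1): DENY
  req#6 t=28s (window 2): ALLOW
  req#7 t=30s (window 2): ALLOW
  req#8 t=33s (window 2): ALLOW
  req#9 t=34s (window 2): DENY
  req#10 t=35s (window 2): DENY
  req#11 t=35s (window 2): DENY

Allowed counts by window: 3 3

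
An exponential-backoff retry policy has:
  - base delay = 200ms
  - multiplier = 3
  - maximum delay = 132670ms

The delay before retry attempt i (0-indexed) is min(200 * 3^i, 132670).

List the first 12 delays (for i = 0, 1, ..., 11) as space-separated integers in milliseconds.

Answer: 200 600 1800 5400 16200 48600 132670 132670 132670 132670 132670 132670

Derivation:
Computing each delay:
  i=0: min(200*3^0, 132670) = 200
  i=1: min(200*3^1, 132670) = 600
  i=2: min(200*3^2, 132670) = 1800
  i=3: min(200*3^3, 132670) = 5400
  i=4: min(200*3^4, 132670) = 16200
  i=5: min(200*3^5, 132670) = 48600
  i=6: min(200*3^6, 132670) = 132670
  i=7: min(200*3^7, 132670) = 132670
  i=8: min(200*3^8, 132670) = 132670
  i=9: min(200*3^9, 132670) = 132670
  i=10: min(200*3^10, 132670) = 132670
  i=11: min(200*3^11, 132670) = 132670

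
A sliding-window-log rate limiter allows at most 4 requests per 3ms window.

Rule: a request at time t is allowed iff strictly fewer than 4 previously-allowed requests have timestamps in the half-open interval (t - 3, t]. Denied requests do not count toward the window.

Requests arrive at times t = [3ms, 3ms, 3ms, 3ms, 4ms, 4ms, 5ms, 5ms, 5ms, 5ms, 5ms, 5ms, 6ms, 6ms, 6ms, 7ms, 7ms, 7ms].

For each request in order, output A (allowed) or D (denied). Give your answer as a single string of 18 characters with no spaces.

Tracking allowed requests in the window:
  req#1 t=3ms: ALLOW
  req#2 t=3ms: ALLOW
  req#3 t=3ms: ALLOW
  req#4 t=3ms: ALLOW
  req#5 t=4ms: DENY
  req#6 t=4ms: DENY
  req#7 t=5ms: DENY
  req#8 t=5ms: DENY
  req#9 t=5ms: DENY
  req#10 t=5ms: DENY
  req#11 t=5ms: DENY
  req#12 t=5ms: DENY
  req#13 t=6ms: ALLOW
  req#14 t=6ms: ALLOW
  req#15 t=6ms: ALLOW
  req#16 t=7ms: ALLOW
  req#17 t=7ms: DENY
  req#18 t=7ms: DENY

Answer: AAAADDDDDDDDAAAADD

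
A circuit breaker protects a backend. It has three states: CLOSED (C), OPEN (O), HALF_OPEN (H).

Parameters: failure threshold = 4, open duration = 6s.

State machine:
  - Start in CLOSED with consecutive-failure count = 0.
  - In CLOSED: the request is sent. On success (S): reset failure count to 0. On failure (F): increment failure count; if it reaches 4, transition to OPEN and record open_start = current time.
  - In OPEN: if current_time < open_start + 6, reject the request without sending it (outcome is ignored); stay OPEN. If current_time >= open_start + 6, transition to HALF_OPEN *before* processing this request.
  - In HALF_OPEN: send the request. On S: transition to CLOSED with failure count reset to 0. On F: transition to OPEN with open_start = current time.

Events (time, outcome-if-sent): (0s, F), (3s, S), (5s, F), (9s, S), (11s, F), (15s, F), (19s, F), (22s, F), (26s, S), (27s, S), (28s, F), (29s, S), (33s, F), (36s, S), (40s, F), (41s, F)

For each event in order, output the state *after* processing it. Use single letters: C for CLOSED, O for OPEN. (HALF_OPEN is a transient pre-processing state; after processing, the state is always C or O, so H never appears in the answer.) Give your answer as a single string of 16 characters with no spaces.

State after each event:
  event#1 t=0s outcome=F: state=CLOSED
  event#2 t=3s outcome=S: state=CLOSED
  event#3 t=5s outcome=F: state=CLOSED
  event#4 t=9s outcome=S: state=CLOSED
  event#5 t=11s outcome=F: state=CLOSED
  event#6 t=15s outcome=F: state=CLOSED
  event#7 t=19s outcome=F: state=CLOSED
  event#8 t=22s outcome=F: state=OPEN
  event#9 t=26s outcome=S: state=OPEN
  event#10 t=27s outcome=S: state=OPEN
  event#11 t=28s outcome=F: state=OPEN
  event#12 t=29s outcome=S: state=OPEN
  event#13 t=33s outcome=F: state=OPEN
  event#14 t=36s outcome=S: state=CLOSED
  event#15 t=40s outcome=F: state=CLOSED
  event#16 t=41s outcome=F: state=CLOSED

Answer: CCCCCCCOOOOOOCCC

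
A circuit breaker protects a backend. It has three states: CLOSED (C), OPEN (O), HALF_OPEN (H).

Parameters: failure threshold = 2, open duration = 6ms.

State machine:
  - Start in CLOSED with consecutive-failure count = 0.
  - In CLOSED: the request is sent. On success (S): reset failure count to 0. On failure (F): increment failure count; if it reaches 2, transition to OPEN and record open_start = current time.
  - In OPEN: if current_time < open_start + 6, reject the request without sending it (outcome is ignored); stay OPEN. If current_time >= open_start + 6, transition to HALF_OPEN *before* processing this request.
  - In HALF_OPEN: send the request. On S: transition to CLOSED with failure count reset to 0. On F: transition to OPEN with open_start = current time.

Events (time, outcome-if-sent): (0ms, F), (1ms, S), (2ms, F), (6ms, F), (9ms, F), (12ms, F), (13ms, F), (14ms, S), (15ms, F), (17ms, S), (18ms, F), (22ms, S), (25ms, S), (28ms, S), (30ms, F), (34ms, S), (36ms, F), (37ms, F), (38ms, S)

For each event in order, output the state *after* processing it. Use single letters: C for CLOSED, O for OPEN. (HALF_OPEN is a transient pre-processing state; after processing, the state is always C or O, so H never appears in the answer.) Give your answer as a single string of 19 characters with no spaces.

State after each event:
  event#1 t=0ms outcome=F: state=CLOSED
  event#2 t=1ms outcome=S: state=CLOSED
  event#3 t=2ms outcome=F: state=CLOSED
  event#4 t=6ms outcome=F: state=OPEN
  event#5 t=9ms outcome=F: state=OPEN
  event#6 t=12ms outcome=F: state=OPEN
  event#7 t=13ms outcome=F: state=OPEN
  event#8 t=14ms outcome=S: state=OPEN
  event#9 t=15ms outcome=F: state=OPEN
  event#10 t=17ms outcome=S: state=OPEN
  event#11 t=18ms outcome=F: state=OPEN
  event#12 t=22ms outcome=S: state=OPEN
  event#13 t=25ms outcome=S: state=CLOSED
  event#14 t=28ms outcome=S: state=CLOSED
  event#15 t=30ms outcome=F: state=CLOSED
  event#16 t=34ms outcome=S: state=CLOSED
  event#17 t=36ms outcome=F: state=CLOSED
  event#18 t=37ms outcome=F: state=OPEN
  event#19 t=38ms outcome=S: state=OPEN

Answer: CCCOOOOOOOOOCCCCCOO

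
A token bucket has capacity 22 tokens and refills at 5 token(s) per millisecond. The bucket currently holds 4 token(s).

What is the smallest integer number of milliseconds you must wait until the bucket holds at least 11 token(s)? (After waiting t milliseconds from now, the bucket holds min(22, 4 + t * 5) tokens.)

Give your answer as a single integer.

Need 4 + t * 5 >= 11, so t >= 7/5.
Smallest integer t = ceil(7/5) = 2.

Answer: 2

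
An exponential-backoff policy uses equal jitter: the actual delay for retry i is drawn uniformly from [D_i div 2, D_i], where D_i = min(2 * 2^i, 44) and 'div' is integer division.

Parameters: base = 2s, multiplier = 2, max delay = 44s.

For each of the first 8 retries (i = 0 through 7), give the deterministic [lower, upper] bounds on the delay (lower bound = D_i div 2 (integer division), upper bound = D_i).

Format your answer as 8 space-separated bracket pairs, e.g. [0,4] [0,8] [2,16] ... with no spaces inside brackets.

Computing bounds per retry:
  i=0: D_i=min(2*2^0,44)=2, bounds=[1,2]
  i=1: D_i=min(2*2^1,44)=4, bounds=[2,4]
  i=2: D_i=min(2*2^2,44)=8, bounds=[4,8]
  i=3: D_i=min(2*2^3,44)=16, bounds=[8,16]
  i=4: D_i=min(2*2^4,44)=32, bounds=[16,32]
  i=5: D_i=min(2*2^5,44)=44, bounds=[22,44]
  i=6: D_i=min(2*2^6,44)=44, bounds=[22,44]
  i=7: D_i=min(2*2^7,44)=44, bounds=[22,44]

Answer: [1,2] [2,4] [4,8] [8,16] [16,32] [22,44] [22,44] [22,44]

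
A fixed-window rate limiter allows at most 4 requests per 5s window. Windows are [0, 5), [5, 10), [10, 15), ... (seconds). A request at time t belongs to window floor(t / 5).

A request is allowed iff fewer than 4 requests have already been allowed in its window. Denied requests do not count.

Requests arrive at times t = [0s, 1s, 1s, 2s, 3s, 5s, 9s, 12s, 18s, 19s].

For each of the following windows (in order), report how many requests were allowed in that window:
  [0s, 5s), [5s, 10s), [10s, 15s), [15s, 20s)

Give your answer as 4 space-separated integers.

Answer: 4 2 1 2

Derivation:
Processing requests:
  req#1 t=0s (window 0): ALLOW
  req#2 t=1s (window 0): ALLOW
  req#3 t=1s (window 0): ALLOW
  req#4 t=2s (window 0): ALLOW
  req#5 t=3s (window 0): DENY
  req#6 t=5s (window 1): ALLOW
  req#7 t=9s (window 1): ALLOW
  req#8 t=12s (window 2): ALLOW
  req#9 t=18s (window 3): ALLOW
  req#10 t=19s (window 3): ALLOW

Allowed counts by window: 4 2 1 2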